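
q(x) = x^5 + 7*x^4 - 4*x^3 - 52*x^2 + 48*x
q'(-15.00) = 157533.00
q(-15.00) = -403920.00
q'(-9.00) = 12405.00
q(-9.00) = -14850.00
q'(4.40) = 3617.28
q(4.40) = 3136.57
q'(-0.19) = 67.14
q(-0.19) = -10.96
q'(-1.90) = 75.39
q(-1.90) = -185.02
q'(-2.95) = -89.79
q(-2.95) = -184.72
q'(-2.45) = -0.85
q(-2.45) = -206.97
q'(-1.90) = 75.39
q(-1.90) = -185.02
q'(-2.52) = -12.57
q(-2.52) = -206.50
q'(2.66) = 463.76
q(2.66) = 168.08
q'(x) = 5*x^4 + 28*x^3 - 12*x^2 - 104*x + 48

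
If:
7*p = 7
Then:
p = 1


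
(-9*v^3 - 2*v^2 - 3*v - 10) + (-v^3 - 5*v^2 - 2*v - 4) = -10*v^3 - 7*v^2 - 5*v - 14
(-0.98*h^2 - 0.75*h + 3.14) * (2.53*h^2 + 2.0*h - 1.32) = -2.4794*h^4 - 3.8575*h^3 + 7.7378*h^2 + 7.27*h - 4.1448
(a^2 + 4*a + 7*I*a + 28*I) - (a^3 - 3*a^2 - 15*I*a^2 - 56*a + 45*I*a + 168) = -a^3 + 4*a^2 + 15*I*a^2 + 60*a - 38*I*a - 168 + 28*I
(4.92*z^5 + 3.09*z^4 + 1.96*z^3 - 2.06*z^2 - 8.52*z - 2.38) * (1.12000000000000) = 5.5104*z^5 + 3.4608*z^4 + 2.1952*z^3 - 2.3072*z^2 - 9.5424*z - 2.6656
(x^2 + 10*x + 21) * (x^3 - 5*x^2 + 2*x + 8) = x^5 + 5*x^4 - 27*x^3 - 77*x^2 + 122*x + 168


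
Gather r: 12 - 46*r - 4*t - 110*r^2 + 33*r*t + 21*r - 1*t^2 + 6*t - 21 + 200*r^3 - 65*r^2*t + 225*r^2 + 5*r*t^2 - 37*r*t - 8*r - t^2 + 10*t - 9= 200*r^3 + r^2*(115 - 65*t) + r*(5*t^2 - 4*t - 33) - 2*t^2 + 12*t - 18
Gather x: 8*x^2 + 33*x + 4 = 8*x^2 + 33*x + 4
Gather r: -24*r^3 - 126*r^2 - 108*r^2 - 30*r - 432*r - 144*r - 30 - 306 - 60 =-24*r^3 - 234*r^2 - 606*r - 396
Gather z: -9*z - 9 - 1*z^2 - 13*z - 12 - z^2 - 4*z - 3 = -2*z^2 - 26*z - 24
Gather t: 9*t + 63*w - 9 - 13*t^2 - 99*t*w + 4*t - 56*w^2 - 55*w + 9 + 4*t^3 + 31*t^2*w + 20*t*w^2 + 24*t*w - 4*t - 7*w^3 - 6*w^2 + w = 4*t^3 + t^2*(31*w - 13) + t*(20*w^2 - 75*w + 9) - 7*w^3 - 62*w^2 + 9*w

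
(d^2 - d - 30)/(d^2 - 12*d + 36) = (d + 5)/(d - 6)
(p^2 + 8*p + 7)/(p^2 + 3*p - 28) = (p + 1)/(p - 4)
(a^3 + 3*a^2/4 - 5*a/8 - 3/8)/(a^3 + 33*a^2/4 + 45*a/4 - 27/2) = (2*a^2 + 3*a + 1)/(2*(a^2 + 9*a + 18))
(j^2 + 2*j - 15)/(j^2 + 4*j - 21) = (j + 5)/(j + 7)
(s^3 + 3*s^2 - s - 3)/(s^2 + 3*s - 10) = (s^3 + 3*s^2 - s - 3)/(s^2 + 3*s - 10)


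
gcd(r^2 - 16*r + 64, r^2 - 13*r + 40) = r - 8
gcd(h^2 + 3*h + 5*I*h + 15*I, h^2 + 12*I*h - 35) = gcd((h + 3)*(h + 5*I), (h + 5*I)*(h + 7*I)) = h + 5*I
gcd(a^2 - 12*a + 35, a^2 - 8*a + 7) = a - 7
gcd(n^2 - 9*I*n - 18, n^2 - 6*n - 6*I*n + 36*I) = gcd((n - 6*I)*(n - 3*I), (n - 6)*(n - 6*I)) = n - 6*I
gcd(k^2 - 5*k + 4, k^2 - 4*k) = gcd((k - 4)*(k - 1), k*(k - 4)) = k - 4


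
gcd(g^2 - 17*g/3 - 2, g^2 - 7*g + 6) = g - 6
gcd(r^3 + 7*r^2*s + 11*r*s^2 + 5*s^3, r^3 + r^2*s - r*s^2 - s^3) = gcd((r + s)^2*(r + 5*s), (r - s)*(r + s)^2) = r^2 + 2*r*s + s^2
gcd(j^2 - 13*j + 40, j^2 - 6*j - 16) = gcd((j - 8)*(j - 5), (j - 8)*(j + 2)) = j - 8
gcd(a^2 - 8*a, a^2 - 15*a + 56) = a - 8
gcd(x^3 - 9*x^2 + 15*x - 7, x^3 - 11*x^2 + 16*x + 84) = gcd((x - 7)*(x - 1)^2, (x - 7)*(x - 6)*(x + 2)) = x - 7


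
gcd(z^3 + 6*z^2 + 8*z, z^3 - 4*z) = z^2 + 2*z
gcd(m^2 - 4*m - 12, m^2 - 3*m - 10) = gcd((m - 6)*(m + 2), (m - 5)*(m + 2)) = m + 2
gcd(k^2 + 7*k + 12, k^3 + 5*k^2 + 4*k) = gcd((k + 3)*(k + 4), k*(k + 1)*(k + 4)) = k + 4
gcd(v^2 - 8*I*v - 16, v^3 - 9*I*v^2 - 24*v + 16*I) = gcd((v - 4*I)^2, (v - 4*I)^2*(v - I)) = v^2 - 8*I*v - 16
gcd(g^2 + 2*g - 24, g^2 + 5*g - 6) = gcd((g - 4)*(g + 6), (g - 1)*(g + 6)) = g + 6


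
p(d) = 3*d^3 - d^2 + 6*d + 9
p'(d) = 9*d^2 - 2*d + 6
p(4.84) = 354.75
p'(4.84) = 207.15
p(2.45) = 61.82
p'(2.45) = 55.12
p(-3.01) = -99.93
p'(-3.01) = 93.56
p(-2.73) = -75.87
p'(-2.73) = 78.54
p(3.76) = 176.89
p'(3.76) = 125.72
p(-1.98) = -30.09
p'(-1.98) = 45.24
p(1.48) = 25.41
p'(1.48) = 22.75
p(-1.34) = -8.05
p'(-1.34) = 24.84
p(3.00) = 99.00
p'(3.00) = 81.00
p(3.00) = 99.00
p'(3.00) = 81.00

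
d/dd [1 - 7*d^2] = -14*d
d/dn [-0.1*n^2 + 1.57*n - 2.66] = 1.57 - 0.2*n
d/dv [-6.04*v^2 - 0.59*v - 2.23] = -12.08*v - 0.59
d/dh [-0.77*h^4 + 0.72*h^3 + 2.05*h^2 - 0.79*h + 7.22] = -3.08*h^3 + 2.16*h^2 + 4.1*h - 0.79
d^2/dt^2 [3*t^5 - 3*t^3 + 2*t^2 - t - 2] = 60*t^3 - 18*t + 4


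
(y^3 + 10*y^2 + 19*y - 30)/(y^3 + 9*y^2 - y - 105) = (y^2 + 5*y - 6)/(y^2 + 4*y - 21)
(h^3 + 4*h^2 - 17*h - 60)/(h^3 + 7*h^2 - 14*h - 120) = (h + 3)/(h + 6)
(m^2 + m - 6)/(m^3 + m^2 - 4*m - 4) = (m + 3)/(m^2 + 3*m + 2)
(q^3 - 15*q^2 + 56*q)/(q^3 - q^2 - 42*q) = (q - 8)/(q + 6)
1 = 1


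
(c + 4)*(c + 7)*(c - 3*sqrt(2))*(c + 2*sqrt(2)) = c^4 - sqrt(2)*c^3 + 11*c^3 - 11*sqrt(2)*c^2 + 16*c^2 - 132*c - 28*sqrt(2)*c - 336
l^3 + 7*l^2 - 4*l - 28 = (l - 2)*(l + 2)*(l + 7)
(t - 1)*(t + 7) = t^2 + 6*t - 7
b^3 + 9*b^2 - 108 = (b - 3)*(b + 6)^2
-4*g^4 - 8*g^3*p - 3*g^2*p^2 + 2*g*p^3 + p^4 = (-2*g + p)*(g + p)^2*(2*g + p)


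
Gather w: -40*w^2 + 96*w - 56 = -40*w^2 + 96*w - 56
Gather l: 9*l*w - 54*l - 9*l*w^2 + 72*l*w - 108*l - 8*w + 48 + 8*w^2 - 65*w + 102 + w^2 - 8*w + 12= l*(-9*w^2 + 81*w - 162) + 9*w^2 - 81*w + 162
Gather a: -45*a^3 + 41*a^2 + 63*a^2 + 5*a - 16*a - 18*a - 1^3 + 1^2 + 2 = -45*a^3 + 104*a^2 - 29*a + 2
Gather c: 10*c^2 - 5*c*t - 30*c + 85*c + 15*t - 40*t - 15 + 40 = 10*c^2 + c*(55 - 5*t) - 25*t + 25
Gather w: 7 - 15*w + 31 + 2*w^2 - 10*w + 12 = 2*w^2 - 25*w + 50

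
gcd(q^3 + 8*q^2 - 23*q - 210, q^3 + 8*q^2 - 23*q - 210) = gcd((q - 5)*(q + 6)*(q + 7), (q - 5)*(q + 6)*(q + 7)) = q^3 + 8*q^2 - 23*q - 210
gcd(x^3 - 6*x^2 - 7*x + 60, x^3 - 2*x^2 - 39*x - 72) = x + 3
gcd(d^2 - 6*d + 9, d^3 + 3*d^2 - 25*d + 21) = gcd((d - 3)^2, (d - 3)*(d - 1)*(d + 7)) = d - 3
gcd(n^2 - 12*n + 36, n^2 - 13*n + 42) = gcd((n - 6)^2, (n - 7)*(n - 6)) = n - 6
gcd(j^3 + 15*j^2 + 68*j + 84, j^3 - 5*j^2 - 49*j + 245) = j + 7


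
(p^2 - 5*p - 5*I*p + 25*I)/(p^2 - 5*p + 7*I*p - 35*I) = (p - 5*I)/(p + 7*I)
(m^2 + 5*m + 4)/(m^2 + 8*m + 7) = (m + 4)/(m + 7)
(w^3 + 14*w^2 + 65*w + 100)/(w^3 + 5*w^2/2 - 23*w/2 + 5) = 2*(w^2 + 9*w + 20)/(2*w^2 - 5*w + 2)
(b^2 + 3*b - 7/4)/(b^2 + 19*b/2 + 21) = (b - 1/2)/(b + 6)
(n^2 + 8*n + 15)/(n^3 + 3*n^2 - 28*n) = (n^2 + 8*n + 15)/(n*(n^2 + 3*n - 28))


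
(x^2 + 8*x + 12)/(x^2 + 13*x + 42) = (x + 2)/(x + 7)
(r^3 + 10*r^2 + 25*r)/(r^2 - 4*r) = (r^2 + 10*r + 25)/(r - 4)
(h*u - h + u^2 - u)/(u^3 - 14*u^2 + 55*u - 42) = (h + u)/(u^2 - 13*u + 42)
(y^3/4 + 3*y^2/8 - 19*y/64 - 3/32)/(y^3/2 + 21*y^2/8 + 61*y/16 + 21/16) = (16*y^3 + 24*y^2 - 19*y - 6)/(4*(8*y^3 + 42*y^2 + 61*y + 21))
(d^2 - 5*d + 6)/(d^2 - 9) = (d - 2)/(d + 3)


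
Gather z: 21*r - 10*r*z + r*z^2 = r*z^2 - 10*r*z + 21*r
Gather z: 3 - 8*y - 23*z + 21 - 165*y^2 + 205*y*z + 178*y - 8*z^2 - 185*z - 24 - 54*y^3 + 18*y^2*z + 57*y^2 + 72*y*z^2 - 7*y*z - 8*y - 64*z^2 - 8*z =-54*y^3 - 108*y^2 + 162*y + z^2*(72*y - 72) + z*(18*y^2 + 198*y - 216)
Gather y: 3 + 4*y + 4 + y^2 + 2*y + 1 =y^2 + 6*y + 8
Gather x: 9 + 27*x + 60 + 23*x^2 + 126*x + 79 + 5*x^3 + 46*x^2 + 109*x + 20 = 5*x^3 + 69*x^2 + 262*x + 168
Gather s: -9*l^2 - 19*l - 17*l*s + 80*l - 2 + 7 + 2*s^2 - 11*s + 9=-9*l^2 + 61*l + 2*s^2 + s*(-17*l - 11) + 14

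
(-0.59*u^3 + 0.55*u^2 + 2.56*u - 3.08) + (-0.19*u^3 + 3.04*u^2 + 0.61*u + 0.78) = -0.78*u^3 + 3.59*u^2 + 3.17*u - 2.3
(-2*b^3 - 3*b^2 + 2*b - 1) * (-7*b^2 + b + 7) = 14*b^5 + 19*b^4 - 31*b^3 - 12*b^2 + 13*b - 7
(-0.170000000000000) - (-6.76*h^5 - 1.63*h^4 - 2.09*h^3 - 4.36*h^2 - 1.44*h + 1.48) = 6.76*h^5 + 1.63*h^4 + 2.09*h^3 + 4.36*h^2 + 1.44*h - 1.65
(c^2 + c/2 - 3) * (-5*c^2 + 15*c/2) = -5*c^4 + 5*c^3 + 75*c^2/4 - 45*c/2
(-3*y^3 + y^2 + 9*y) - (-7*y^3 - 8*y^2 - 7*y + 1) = 4*y^3 + 9*y^2 + 16*y - 1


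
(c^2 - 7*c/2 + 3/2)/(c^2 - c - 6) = (c - 1/2)/(c + 2)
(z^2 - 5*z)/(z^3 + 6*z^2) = (z - 5)/(z*(z + 6))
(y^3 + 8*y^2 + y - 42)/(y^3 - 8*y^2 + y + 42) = (y^3 + 8*y^2 + y - 42)/(y^3 - 8*y^2 + y + 42)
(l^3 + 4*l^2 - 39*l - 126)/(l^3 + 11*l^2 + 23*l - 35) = (l^2 - 3*l - 18)/(l^2 + 4*l - 5)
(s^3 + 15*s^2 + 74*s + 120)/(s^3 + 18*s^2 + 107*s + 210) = (s + 4)/(s + 7)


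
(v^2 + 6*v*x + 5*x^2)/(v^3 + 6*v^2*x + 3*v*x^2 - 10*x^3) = (-v - x)/(-v^2 - v*x + 2*x^2)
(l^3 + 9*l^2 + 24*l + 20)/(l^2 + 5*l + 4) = (l^3 + 9*l^2 + 24*l + 20)/(l^2 + 5*l + 4)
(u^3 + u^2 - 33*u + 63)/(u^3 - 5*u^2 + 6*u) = (u^2 + 4*u - 21)/(u*(u - 2))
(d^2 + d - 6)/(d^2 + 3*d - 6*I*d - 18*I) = (d - 2)/(d - 6*I)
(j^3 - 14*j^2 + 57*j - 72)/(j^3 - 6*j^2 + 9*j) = (j - 8)/j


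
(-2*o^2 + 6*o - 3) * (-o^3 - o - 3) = 2*o^5 - 6*o^4 + 5*o^3 - 15*o + 9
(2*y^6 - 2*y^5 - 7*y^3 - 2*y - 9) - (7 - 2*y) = 2*y^6 - 2*y^5 - 7*y^3 - 16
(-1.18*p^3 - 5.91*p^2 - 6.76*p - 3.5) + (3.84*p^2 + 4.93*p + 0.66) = -1.18*p^3 - 2.07*p^2 - 1.83*p - 2.84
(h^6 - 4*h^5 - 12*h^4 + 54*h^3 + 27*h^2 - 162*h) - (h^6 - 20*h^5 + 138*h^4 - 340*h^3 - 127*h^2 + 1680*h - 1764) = 16*h^5 - 150*h^4 + 394*h^3 + 154*h^2 - 1842*h + 1764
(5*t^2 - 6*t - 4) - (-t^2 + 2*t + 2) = 6*t^2 - 8*t - 6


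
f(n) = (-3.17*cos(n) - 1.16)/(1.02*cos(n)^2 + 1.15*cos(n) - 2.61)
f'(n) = (2.04*sin(n)*cos(n) + 1.15*sin(n))*(-3.17*cos(n) - 1.16)/(1.02*cos(n)^2 + 1.15*cos(n) - 2.61)^2 + 3.17*sin(n)/(1.02*cos(n)^2 + 1.15*cos(n) - 2.61) = (3.2334*sin(n)^2 - 2.3664*cos(n) - 12.8411)*sin(n)/(1.02*cos(n)^2 + 1.15*cos(n) - 2.61)^2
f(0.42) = 5.71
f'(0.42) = -11.72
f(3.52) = -0.64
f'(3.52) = 0.48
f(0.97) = 1.81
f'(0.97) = -3.70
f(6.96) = 3.32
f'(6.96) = -7.03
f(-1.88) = 0.07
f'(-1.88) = 1.07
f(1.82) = 0.13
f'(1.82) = -1.11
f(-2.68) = -0.59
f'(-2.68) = 0.56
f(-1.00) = 1.70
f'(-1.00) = 3.48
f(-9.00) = -0.61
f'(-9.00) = 0.53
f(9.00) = -0.61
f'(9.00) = -0.53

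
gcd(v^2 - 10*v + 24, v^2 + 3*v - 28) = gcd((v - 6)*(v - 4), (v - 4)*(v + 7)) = v - 4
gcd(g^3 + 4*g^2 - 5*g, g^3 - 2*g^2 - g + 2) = g - 1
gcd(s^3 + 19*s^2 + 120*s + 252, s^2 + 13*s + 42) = s^2 + 13*s + 42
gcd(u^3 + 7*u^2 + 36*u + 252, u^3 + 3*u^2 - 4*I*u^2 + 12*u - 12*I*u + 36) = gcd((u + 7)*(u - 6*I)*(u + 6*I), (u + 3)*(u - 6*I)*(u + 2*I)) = u - 6*I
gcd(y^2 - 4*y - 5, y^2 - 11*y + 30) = y - 5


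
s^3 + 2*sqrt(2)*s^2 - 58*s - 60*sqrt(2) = (s - 5*sqrt(2))*(s + sqrt(2))*(s + 6*sqrt(2))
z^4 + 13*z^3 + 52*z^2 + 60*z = z*(z + 2)*(z + 5)*(z + 6)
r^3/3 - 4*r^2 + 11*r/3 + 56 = (r/3 + 1)*(r - 8)*(r - 7)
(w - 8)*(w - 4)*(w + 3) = w^3 - 9*w^2 - 4*w + 96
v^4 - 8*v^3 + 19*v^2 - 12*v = v*(v - 4)*(v - 3)*(v - 1)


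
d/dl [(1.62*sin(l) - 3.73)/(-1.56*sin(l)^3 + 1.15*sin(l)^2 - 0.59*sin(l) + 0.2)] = (5.0544*sin(l)^3 - 19.3194*sin(l)^2 + 8.579*sin(l) - 1.8767)*cos(l)/(2.4336*sin(l)^6 - 3.588*sin(l)^5 + 3.1633*sin(l)^4 - 1.981*sin(l)^3 + 0.8081*sin(l)^2 - 0.236*sin(l) + 0.04)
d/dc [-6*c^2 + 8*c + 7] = 8 - 12*c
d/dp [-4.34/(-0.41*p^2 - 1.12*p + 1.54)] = (-3.5588*p - 4.8608)/(0.41*p^2 + 1.12*p - 1.54)^2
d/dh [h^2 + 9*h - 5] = 2*h + 9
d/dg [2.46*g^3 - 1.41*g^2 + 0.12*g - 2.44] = 7.38*g^2 - 2.82*g + 0.12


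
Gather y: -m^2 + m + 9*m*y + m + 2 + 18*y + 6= -m^2 + 2*m + y*(9*m + 18) + 8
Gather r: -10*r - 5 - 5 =-10*r - 10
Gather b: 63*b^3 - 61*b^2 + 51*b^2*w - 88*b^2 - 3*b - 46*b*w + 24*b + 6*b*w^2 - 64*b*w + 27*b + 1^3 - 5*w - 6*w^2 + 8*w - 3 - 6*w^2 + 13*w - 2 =63*b^3 + b^2*(51*w - 149) + b*(6*w^2 - 110*w + 48) - 12*w^2 + 16*w - 4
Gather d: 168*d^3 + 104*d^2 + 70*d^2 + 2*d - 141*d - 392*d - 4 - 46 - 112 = 168*d^3 + 174*d^2 - 531*d - 162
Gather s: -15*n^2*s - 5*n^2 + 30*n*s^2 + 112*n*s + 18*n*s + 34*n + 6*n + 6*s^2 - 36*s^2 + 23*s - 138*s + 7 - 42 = -5*n^2 + 40*n + s^2*(30*n - 30) + s*(-15*n^2 + 130*n - 115) - 35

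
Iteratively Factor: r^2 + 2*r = (r)*(r + 2)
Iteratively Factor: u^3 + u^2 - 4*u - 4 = (u - 2)*(u^2 + 3*u + 2) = (u - 2)*(u + 1)*(u + 2)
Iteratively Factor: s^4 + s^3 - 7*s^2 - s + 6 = (s - 2)*(s^3 + 3*s^2 - s - 3) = (s - 2)*(s + 3)*(s^2 - 1) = (s - 2)*(s - 1)*(s + 3)*(s + 1)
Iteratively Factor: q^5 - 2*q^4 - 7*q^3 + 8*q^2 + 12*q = (q + 1)*(q^4 - 3*q^3 - 4*q^2 + 12*q) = (q - 3)*(q + 1)*(q^3 - 4*q) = q*(q - 3)*(q + 1)*(q^2 - 4) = q*(q - 3)*(q + 1)*(q + 2)*(q - 2)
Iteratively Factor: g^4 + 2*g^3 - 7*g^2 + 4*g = (g)*(g^3 + 2*g^2 - 7*g + 4) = g*(g + 4)*(g^2 - 2*g + 1) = g*(g - 1)*(g + 4)*(g - 1)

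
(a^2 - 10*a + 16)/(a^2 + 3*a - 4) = (a^2 - 10*a + 16)/(a^2 + 3*a - 4)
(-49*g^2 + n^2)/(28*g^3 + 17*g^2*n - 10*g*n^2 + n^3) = (-7*g - n)/(4*g^2 + 3*g*n - n^2)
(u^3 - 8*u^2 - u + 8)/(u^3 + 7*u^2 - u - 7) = (u - 8)/(u + 7)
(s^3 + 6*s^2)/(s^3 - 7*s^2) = (s + 6)/(s - 7)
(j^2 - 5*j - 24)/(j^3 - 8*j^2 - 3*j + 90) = (j - 8)/(j^2 - 11*j + 30)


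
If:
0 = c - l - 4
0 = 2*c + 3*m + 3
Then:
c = -3*m/2 - 3/2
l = -3*m/2 - 11/2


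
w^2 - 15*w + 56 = (w - 8)*(w - 7)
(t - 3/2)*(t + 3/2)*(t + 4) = t^3 + 4*t^2 - 9*t/4 - 9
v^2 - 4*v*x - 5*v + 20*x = (v - 5)*(v - 4*x)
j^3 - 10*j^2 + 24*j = j*(j - 6)*(j - 4)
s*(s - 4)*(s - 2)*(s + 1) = s^4 - 5*s^3 + 2*s^2 + 8*s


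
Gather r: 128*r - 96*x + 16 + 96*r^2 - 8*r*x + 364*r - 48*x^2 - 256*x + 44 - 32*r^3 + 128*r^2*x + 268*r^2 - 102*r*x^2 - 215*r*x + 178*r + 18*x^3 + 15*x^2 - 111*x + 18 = -32*r^3 + r^2*(128*x + 364) + r*(-102*x^2 - 223*x + 670) + 18*x^3 - 33*x^2 - 463*x + 78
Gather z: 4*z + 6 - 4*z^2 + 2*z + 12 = -4*z^2 + 6*z + 18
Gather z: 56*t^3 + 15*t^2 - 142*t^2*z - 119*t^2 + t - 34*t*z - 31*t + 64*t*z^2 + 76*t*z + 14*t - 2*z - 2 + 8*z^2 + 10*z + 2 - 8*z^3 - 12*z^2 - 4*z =56*t^3 - 104*t^2 - 16*t - 8*z^3 + z^2*(64*t - 4) + z*(-142*t^2 + 42*t + 4)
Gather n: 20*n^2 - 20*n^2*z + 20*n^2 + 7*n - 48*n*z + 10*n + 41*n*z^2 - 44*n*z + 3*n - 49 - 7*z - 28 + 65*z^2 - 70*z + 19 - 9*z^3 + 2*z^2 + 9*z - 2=n^2*(40 - 20*z) + n*(41*z^2 - 92*z + 20) - 9*z^3 + 67*z^2 - 68*z - 60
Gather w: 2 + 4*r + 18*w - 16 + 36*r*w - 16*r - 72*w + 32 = -12*r + w*(36*r - 54) + 18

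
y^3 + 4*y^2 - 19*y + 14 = (y - 2)*(y - 1)*(y + 7)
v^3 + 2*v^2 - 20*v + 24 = (v - 2)^2*(v + 6)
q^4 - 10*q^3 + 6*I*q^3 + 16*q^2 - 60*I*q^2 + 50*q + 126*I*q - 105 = (q - 7)*(q - 3)*(q + I)*(q + 5*I)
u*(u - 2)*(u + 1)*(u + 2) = u^4 + u^3 - 4*u^2 - 4*u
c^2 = c^2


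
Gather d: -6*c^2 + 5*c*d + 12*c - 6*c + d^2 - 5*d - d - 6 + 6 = -6*c^2 + 6*c + d^2 + d*(5*c - 6)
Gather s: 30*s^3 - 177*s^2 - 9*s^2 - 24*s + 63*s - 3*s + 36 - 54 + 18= 30*s^3 - 186*s^2 + 36*s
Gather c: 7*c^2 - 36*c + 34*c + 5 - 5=7*c^2 - 2*c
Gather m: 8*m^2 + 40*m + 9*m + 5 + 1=8*m^2 + 49*m + 6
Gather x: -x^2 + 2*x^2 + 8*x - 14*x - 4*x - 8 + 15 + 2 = x^2 - 10*x + 9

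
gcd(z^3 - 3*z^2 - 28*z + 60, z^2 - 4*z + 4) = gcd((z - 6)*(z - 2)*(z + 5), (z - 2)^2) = z - 2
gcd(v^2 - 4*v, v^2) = v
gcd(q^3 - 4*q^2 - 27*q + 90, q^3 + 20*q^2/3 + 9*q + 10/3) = q + 5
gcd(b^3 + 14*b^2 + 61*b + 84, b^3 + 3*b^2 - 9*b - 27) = b + 3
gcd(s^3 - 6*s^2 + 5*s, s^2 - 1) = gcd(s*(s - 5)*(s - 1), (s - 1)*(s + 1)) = s - 1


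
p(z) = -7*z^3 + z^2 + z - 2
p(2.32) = -81.71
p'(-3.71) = -295.47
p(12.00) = -11942.00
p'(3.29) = -219.73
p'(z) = -21*z^2 + 2*z + 1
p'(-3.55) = -270.75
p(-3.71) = 365.51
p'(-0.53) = -5.96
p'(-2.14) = -99.45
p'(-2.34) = -118.67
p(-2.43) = 101.92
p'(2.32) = -107.39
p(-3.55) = 320.22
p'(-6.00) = -767.00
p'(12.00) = -2999.00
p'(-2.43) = -127.86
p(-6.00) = 1540.00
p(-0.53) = -1.21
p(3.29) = -237.16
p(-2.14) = 69.04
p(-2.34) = 90.83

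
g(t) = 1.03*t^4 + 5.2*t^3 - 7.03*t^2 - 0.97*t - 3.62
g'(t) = 4.12*t^3 + 15.6*t^2 - 14.06*t - 0.97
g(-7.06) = 381.89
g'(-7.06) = -573.96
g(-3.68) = -165.50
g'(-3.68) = 56.71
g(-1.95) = -52.12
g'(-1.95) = 55.22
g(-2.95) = -117.43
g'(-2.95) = 70.50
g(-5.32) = -155.33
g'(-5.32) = -105.00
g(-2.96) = -118.13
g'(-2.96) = 70.48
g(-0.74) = -8.55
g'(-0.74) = 16.31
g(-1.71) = -39.71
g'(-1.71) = 48.09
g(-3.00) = -120.95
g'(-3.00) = 70.37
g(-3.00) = -120.95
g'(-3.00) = 70.37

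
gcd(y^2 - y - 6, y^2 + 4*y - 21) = y - 3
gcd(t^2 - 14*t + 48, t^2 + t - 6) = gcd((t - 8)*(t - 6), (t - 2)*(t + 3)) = 1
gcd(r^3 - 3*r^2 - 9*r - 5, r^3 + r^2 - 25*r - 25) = r^2 - 4*r - 5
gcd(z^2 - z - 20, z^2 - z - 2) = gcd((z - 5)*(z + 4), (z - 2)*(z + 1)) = 1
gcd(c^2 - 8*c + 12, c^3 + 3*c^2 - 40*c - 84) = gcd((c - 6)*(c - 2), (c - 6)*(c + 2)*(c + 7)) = c - 6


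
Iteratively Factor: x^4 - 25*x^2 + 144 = (x - 4)*(x^3 + 4*x^2 - 9*x - 36) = (x - 4)*(x + 4)*(x^2 - 9) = (x - 4)*(x - 3)*(x + 4)*(x + 3)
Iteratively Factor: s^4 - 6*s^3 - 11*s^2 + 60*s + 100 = (s + 2)*(s^3 - 8*s^2 + 5*s + 50) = (s - 5)*(s + 2)*(s^2 - 3*s - 10) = (s - 5)^2*(s + 2)*(s + 2)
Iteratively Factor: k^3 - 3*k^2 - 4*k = (k)*(k^2 - 3*k - 4) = k*(k - 4)*(k + 1)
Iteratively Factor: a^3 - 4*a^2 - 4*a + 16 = (a - 4)*(a^2 - 4) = (a - 4)*(a + 2)*(a - 2)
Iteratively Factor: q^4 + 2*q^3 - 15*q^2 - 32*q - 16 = (q - 4)*(q^3 + 6*q^2 + 9*q + 4) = (q - 4)*(q + 4)*(q^2 + 2*q + 1) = (q - 4)*(q + 1)*(q + 4)*(q + 1)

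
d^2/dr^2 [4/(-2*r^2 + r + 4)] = 8*(-4*r^2 + 2*r + (4*r - 1)^2 + 8)/(-2*r^2 + r + 4)^3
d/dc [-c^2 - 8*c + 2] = -2*c - 8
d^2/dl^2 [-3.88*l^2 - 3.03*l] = -7.76000000000000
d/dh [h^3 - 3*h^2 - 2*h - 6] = 3*h^2 - 6*h - 2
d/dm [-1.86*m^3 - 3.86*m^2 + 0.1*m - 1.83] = -5.58*m^2 - 7.72*m + 0.1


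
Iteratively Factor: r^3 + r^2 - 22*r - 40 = (r + 4)*(r^2 - 3*r - 10) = (r - 5)*(r + 4)*(r + 2)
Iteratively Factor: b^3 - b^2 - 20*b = (b + 4)*(b^2 - 5*b) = (b - 5)*(b + 4)*(b)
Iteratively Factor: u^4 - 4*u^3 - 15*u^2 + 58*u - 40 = (u - 5)*(u^3 + u^2 - 10*u + 8) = (u - 5)*(u + 4)*(u^2 - 3*u + 2) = (u - 5)*(u - 1)*(u + 4)*(u - 2)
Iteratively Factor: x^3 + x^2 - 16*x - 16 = (x + 1)*(x^2 - 16) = (x - 4)*(x + 1)*(x + 4)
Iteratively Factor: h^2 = (h)*(h)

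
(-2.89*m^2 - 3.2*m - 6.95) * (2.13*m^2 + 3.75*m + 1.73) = -6.1557*m^4 - 17.6535*m^3 - 31.8032*m^2 - 31.5985*m - 12.0235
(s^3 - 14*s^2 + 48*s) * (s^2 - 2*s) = s^5 - 16*s^4 + 76*s^3 - 96*s^2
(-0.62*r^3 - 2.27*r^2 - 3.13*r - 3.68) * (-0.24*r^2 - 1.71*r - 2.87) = 0.1488*r^5 + 1.605*r^4 + 6.4123*r^3 + 12.7504*r^2 + 15.2759*r + 10.5616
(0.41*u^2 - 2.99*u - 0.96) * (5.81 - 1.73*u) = -0.7093*u^3 + 7.5548*u^2 - 15.7111*u - 5.5776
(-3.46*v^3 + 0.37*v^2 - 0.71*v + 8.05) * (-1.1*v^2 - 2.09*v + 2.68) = 3.806*v^5 + 6.8244*v^4 - 9.2651*v^3 - 6.3795*v^2 - 18.7273*v + 21.574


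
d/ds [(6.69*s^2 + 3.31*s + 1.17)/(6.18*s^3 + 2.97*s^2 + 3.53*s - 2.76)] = (-41.3442*s^4 - 40.9116*s^3 - 7.9068*s^2 - 43.8786*s - 13.2657)/(38.1924*s^6 + 36.7092*s^5 + 52.4517*s^4 - 13.1454*s^3 - 3.9335*s^2 - 19.4856*s + 7.6176)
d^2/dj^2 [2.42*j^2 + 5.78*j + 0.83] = 4.84000000000000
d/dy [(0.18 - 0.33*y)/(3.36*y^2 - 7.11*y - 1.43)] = (1.1088*y^2 - 1.2096*y + 1.7517)/(11.2896*y^4 - 47.7792*y^3 + 40.9425*y^2 + 20.3346*y + 2.0449)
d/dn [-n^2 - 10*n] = -2*n - 10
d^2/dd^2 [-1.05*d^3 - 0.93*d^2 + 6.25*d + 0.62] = -6.3*d - 1.86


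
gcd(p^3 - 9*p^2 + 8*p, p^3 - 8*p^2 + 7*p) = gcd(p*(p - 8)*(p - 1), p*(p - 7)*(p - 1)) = p^2 - p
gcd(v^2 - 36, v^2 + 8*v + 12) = v + 6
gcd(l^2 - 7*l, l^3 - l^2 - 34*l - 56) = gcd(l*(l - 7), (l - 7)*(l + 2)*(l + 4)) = l - 7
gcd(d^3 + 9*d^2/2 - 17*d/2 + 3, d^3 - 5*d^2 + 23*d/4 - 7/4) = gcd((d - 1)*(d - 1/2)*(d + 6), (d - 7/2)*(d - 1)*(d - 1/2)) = d^2 - 3*d/2 + 1/2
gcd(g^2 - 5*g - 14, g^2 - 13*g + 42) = g - 7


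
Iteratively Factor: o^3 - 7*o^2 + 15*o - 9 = (o - 3)*(o^2 - 4*o + 3) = (o - 3)^2*(o - 1)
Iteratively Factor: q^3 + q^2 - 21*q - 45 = (q + 3)*(q^2 - 2*q - 15) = (q - 5)*(q + 3)*(q + 3)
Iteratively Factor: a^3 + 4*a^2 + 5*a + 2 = (a + 2)*(a^2 + 2*a + 1) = (a + 1)*(a + 2)*(a + 1)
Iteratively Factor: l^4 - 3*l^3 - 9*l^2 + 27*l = (l - 3)*(l^3 - 9*l) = (l - 3)^2*(l^2 + 3*l) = l*(l - 3)^2*(l + 3)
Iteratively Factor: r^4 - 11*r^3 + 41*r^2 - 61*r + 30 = (r - 2)*(r^3 - 9*r^2 + 23*r - 15) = (r - 3)*(r - 2)*(r^2 - 6*r + 5) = (r - 5)*(r - 3)*(r - 2)*(r - 1)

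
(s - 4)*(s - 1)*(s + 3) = s^3 - 2*s^2 - 11*s + 12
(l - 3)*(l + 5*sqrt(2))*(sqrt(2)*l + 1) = sqrt(2)*l^3 - 3*sqrt(2)*l^2 + 11*l^2 - 33*l + 5*sqrt(2)*l - 15*sqrt(2)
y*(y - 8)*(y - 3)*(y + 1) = y^4 - 10*y^3 + 13*y^2 + 24*y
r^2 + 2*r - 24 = (r - 4)*(r + 6)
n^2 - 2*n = n*(n - 2)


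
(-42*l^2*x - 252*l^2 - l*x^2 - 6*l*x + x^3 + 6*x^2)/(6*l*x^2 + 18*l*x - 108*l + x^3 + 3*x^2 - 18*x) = (-7*l + x)/(x - 3)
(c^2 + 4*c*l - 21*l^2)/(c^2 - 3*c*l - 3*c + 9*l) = (c + 7*l)/(c - 3)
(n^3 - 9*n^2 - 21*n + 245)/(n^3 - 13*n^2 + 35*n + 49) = (n + 5)/(n + 1)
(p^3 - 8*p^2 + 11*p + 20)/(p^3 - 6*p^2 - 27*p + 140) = (p^2 - 4*p - 5)/(p^2 - 2*p - 35)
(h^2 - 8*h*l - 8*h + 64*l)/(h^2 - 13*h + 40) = (h - 8*l)/(h - 5)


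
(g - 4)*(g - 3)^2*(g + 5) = g^4 - 5*g^3 - 17*g^2 + 129*g - 180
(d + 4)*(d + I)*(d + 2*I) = d^3 + 4*d^2 + 3*I*d^2 - 2*d + 12*I*d - 8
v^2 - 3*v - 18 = (v - 6)*(v + 3)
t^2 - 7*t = t*(t - 7)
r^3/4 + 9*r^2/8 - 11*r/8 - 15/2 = (r/4 + 1)*(r - 5/2)*(r + 3)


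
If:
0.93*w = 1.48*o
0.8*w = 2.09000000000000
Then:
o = 1.64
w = 2.61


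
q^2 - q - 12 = (q - 4)*(q + 3)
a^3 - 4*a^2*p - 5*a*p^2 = a*(a - 5*p)*(a + p)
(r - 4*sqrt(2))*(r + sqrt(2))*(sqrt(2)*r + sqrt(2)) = sqrt(2)*r^3 - 6*r^2 + sqrt(2)*r^2 - 8*sqrt(2)*r - 6*r - 8*sqrt(2)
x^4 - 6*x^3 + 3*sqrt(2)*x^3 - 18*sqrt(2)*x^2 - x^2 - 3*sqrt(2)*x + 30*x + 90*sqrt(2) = (x - 5)*(x - 3)*(x + 2)*(x + 3*sqrt(2))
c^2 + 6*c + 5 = (c + 1)*(c + 5)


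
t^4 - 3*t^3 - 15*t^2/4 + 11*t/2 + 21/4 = (t - 7/2)*(t - 3/2)*(t + 1)^2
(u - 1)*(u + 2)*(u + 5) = u^3 + 6*u^2 + 3*u - 10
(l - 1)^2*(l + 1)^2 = l^4 - 2*l^2 + 1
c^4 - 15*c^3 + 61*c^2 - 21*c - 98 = (c - 7)^2*(c - 2)*(c + 1)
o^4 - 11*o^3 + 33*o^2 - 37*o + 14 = (o - 7)*(o - 2)*(o - 1)^2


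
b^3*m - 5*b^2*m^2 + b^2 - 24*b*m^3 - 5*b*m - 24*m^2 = (b - 8*m)*(b + 3*m)*(b*m + 1)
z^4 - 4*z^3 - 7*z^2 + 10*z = z*(z - 5)*(z - 1)*(z + 2)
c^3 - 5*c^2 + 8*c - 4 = (c - 2)^2*(c - 1)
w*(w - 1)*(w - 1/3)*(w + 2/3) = w^4 - 2*w^3/3 - 5*w^2/9 + 2*w/9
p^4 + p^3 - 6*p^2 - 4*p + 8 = (p - 2)*(p - 1)*(p + 2)^2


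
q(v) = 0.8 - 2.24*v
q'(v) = -2.24000000000000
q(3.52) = -7.08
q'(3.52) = -2.24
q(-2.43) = 6.24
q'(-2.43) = -2.24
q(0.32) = 0.08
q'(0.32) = -2.24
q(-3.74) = 9.18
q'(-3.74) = -2.24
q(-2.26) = 5.86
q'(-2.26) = -2.24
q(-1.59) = 4.36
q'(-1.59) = -2.24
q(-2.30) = 5.95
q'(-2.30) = -2.24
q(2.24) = -4.22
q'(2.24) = -2.24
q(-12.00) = 27.68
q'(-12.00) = -2.24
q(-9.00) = 20.96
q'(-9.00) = -2.24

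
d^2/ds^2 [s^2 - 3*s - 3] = 2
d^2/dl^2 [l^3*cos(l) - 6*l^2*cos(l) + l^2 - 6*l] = -l^3*cos(l) + 6*sqrt(2)*l^2*cos(l + pi/4) + 24*l*sin(l) + 6*l*cos(l) - 12*cos(l) + 2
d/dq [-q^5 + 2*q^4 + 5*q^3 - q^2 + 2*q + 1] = -5*q^4 + 8*q^3 + 15*q^2 - 2*q + 2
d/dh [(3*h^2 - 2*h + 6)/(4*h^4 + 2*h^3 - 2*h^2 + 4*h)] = (-12*h^5 + 9*h^4 - 44*h^3 - 14*h^2 + 12*h - 12)/(2*h^2*(4*h^6 + 4*h^5 - 3*h^4 + 6*h^3 + 5*h^2 - 4*h + 4))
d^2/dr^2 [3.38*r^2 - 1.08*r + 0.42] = 6.76000000000000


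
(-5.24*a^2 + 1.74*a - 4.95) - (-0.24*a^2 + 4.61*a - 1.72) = -5.0*a^2 - 2.87*a - 3.23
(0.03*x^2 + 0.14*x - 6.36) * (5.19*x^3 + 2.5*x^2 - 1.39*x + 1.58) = 0.1557*x^5 + 0.8016*x^4 - 32.7001*x^3 - 16.0472*x^2 + 9.0616*x - 10.0488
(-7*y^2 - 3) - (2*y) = -7*y^2 - 2*y - 3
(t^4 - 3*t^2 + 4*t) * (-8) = -8*t^4 + 24*t^2 - 32*t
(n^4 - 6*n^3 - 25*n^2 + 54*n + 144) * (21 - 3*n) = -3*n^5 + 39*n^4 - 51*n^3 - 687*n^2 + 702*n + 3024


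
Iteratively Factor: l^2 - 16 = (l + 4)*(l - 4)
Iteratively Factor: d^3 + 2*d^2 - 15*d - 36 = (d + 3)*(d^2 - d - 12) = (d - 4)*(d + 3)*(d + 3)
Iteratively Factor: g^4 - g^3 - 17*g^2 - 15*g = (g)*(g^3 - g^2 - 17*g - 15) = g*(g + 3)*(g^2 - 4*g - 5) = g*(g + 1)*(g + 3)*(g - 5)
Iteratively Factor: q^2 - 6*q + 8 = (q - 2)*(q - 4)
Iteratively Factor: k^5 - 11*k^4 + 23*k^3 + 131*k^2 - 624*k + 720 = (k - 3)*(k^4 - 8*k^3 - k^2 + 128*k - 240) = (k - 3)^2*(k^3 - 5*k^2 - 16*k + 80) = (k - 3)^2*(k + 4)*(k^2 - 9*k + 20) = (k - 4)*(k - 3)^2*(k + 4)*(k - 5)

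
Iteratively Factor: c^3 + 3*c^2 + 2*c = (c + 1)*(c^2 + 2*c) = (c + 1)*(c + 2)*(c)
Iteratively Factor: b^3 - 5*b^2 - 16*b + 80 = (b - 5)*(b^2 - 16) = (b - 5)*(b + 4)*(b - 4)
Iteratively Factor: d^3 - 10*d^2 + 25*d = (d - 5)*(d^2 - 5*d) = d*(d - 5)*(d - 5)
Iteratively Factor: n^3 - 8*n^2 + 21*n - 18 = (n - 3)*(n^2 - 5*n + 6) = (n - 3)^2*(n - 2)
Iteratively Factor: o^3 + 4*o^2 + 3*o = (o + 1)*(o^2 + 3*o) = o*(o + 1)*(o + 3)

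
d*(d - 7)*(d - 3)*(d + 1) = d^4 - 9*d^3 + 11*d^2 + 21*d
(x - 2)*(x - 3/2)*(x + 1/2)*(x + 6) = x^4 + 3*x^3 - 67*x^2/4 + 9*x + 9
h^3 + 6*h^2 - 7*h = h*(h - 1)*(h + 7)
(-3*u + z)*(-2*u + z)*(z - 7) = 6*u^2*z - 42*u^2 - 5*u*z^2 + 35*u*z + z^3 - 7*z^2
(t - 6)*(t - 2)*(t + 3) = t^3 - 5*t^2 - 12*t + 36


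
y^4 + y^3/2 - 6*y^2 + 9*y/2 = y*(y - 3/2)*(y - 1)*(y + 3)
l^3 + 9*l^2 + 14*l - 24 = (l - 1)*(l + 4)*(l + 6)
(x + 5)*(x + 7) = x^2 + 12*x + 35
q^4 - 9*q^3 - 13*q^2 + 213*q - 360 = (q - 8)*(q - 3)^2*(q + 5)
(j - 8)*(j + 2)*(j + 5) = j^3 - j^2 - 46*j - 80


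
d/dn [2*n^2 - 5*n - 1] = 4*n - 5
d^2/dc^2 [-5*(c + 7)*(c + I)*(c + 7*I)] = -30*c - 70 - 80*I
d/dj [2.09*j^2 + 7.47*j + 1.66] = 4.18*j + 7.47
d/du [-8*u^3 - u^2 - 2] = 2*u*(-12*u - 1)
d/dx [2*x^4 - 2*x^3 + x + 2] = 8*x^3 - 6*x^2 + 1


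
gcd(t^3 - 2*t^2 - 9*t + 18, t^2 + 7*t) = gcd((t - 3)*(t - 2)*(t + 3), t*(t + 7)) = 1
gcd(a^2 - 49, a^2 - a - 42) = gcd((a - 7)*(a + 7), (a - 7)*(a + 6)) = a - 7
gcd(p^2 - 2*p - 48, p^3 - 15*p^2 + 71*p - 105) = 1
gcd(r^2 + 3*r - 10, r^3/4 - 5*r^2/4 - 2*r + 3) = 1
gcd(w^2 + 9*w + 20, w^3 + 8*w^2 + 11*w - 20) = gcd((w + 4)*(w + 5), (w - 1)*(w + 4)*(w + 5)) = w^2 + 9*w + 20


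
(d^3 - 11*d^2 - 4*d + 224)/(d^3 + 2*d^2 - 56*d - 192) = (d - 7)/(d + 6)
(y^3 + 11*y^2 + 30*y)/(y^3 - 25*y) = (y + 6)/(y - 5)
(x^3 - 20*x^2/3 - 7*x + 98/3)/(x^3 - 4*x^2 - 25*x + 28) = (3*x^2 + x - 14)/(3*(x^2 + 3*x - 4))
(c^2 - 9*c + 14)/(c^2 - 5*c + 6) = (c - 7)/(c - 3)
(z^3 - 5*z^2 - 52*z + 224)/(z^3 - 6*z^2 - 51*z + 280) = (z - 4)/(z - 5)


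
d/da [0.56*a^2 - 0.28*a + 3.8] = 1.12*a - 0.28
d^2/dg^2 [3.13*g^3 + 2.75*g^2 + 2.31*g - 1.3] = 18.78*g + 5.5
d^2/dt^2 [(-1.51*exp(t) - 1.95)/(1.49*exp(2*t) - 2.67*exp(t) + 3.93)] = (-3.352351*exp(4*t) - 23.324013*exp(3*t) + 76.325697*exp(2*t) + 15.928524*exp(t) - 43.783344)*exp(t)/(3.307949*exp(6*t) - 17.783001*exp(5*t) + 58.041162*exp(4*t) - 112.842477*exp(3*t) + 153.088434*exp(2*t) - 123.713649*exp(t) + 60.698457)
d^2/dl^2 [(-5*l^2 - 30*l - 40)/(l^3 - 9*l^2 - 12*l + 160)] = 10*(-l^3 - 6*l^2 + 198*l - 778)/(l^6 - 39*l^5 + 627*l^4 - 5317*l^3 + 25080*l^2 - 62400*l + 64000)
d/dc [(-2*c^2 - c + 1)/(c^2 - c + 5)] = (3*c^2 - 22*c - 4)/(c^4 - 2*c^3 + 11*c^2 - 10*c + 25)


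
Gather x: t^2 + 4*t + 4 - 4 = t^2 + 4*t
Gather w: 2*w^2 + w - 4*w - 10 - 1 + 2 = 2*w^2 - 3*w - 9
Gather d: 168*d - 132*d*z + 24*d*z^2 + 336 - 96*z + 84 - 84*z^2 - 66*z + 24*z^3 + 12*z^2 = d*(24*z^2 - 132*z + 168) + 24*z^3 - 72*z^2 - 162*z + 420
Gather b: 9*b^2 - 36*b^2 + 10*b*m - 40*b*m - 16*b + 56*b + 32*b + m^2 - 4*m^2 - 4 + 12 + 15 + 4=-27*b^2 + b*(72 - 30*m) - 3*m^2 + 27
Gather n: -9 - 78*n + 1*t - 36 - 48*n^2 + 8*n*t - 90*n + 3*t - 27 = -48*n^2 + n*(8*t - 168) + 4*t - 72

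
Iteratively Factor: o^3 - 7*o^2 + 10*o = (o - 2)*(o^2 - 5*o) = (o - 5)*(o - 2)*(o)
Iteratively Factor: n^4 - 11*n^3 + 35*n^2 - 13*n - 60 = (n - 4)*(n^3 - 7*n^2 + 7*n + 15) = (n - 5)*(n - 4)*(n^2 - 2*n - 3) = (n - 5)*(n - 4)*(n - 3)*(n + 1)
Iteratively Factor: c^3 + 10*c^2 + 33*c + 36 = (c + 4)*(c^2 + 6*c + 9) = (c + 3)*(c + 4)*(c + 3)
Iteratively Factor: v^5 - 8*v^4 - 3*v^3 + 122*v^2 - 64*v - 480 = (v + 2)*(v^4 - 10*v^3 + 17*v^2 + 88*v - 240) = (v + 2)*(v + 3)*(v^3 - 13*v^2 + 56*v - 80) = (v - 4)*(v + 2)*(v + 3)*(v^2 - 9*v + 20) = (v - 4)^2*(v + 2)*(v + 3)*(v - 5)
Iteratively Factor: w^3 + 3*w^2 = (w)*(w^2 + 3*w) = w^2*(w + 3)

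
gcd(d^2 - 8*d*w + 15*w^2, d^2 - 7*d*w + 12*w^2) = -d + 3*w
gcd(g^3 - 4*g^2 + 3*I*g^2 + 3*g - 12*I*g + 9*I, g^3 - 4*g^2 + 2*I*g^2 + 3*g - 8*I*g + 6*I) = g^2 - 4*g + 3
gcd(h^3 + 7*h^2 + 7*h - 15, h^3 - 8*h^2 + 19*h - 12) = h - 1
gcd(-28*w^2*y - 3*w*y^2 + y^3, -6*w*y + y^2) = y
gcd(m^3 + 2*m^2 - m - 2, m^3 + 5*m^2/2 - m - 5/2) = m^2 - 1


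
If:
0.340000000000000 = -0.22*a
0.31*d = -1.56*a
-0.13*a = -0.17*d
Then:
No Solution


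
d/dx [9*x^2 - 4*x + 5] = 18*x - 4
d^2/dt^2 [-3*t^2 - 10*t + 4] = -6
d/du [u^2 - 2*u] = 2*u - 2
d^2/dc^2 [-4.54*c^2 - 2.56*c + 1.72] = -9.08000000000000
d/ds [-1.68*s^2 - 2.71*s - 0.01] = -3.36*s - 2.71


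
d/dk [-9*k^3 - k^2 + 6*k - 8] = -27*k^2 - 2*k + 6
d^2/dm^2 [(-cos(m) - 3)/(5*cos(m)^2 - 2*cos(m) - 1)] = 10*(-45*(1 - cos(2*m))^2*cos(m) - 62*(1 - cos(2*m))^2 - 40*cos(m) - 96*cos(2*m) - 18*cos(3*m) + 10*cos(5*m) + 192)/(4*cos(m) - 5*cos(2*m) - 3)^3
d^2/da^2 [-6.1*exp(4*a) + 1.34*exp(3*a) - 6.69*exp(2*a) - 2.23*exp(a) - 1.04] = (-97.6*exp(3*a) + 12.06*exp(2*a) - 26.76*exp(a) - 2.23)*exp(a)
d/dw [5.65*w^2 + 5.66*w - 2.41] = 11.3*w + 5.66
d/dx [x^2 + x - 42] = 2*x + 1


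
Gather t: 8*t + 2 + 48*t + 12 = 56*t + 14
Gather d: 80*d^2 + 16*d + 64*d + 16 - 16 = 80*d^2 + 80*d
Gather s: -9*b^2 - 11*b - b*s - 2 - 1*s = -9*b^2 - 11*b + s*(-b - 1) - 2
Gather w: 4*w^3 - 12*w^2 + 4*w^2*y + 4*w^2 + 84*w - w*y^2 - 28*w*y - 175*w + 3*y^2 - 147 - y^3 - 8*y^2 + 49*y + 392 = 4*w^3 + w^2*(4*y - 8) + w*(-y^2 - 28*y - 91) - y^3 - 5*y^2 + 49*y + 245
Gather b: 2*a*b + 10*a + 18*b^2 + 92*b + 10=10*a + 18*b^2 + b*(2*a + 92) + 10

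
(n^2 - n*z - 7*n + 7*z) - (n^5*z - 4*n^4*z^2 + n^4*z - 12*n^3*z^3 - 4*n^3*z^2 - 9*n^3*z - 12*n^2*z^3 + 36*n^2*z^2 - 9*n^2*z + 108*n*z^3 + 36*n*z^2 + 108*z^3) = -n^5*z + 4*n^4*z^2 - n^4*z + 12*n^3*z^3 + 4*n^3*z^2 + 9*n^3*z + 12*n^2*z^3 - 36*n^2*z^2 + 9*n^2*z + n^2 - 108*n*z^3 - 36*n*z^2 - n*z - 7*n - 108*z^3 + 7*z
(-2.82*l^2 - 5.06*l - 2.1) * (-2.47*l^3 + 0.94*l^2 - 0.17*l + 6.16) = 6.9654*l^5 + 9.8474*l^4 + 0.910000000000001*l^3 - 18.485*l^2 - 30.8126*l - 12.936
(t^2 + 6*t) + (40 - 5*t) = t^2 + t + 40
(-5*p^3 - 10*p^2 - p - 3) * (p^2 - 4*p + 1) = -5*p^5 + 10*p^4 + 34*p^3 - 9*p^2 + 11*p - 3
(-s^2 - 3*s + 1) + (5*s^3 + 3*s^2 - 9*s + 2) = 5*s^3 + 2*s^2 - 12*s + 3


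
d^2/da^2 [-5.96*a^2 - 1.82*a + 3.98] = -11.9200000000000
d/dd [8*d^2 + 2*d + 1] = 16*d + 2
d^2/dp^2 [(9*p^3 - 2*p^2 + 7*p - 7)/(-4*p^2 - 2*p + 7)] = 2*(-416*p^3 + 882*p^2 - 1743*p + 224)/(64*p^6 + 96*p^5 - 288*p^4 - 328*p^3 + 504*p^2 + 294*p - 343)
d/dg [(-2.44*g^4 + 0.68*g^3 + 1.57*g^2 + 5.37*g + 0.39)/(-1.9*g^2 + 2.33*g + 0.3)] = (9.272*g^5 - 18.3476*g^4 + 0.2408*g^3 + 14.4731*g^2 + 2.424*g + 0.7023)/(3.61*g^4 - 8.854*g^3 + 4.2889*g^2 + 1.398*g + 0.09)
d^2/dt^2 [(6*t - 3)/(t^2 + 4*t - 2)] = 6*(4*(t + 2)^2*(2*t - 1) - (6*t + 7)*(t^2 + 4*t - 2))/(t^2 + 4*t - 2)^3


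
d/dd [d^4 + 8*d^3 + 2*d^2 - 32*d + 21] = 4*d^3 + 24*d^2 + 4*d - 32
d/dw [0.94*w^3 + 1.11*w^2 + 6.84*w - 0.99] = 2.82*w^2 + 2.22*w + 6.84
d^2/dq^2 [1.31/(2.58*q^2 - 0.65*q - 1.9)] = (17.439768*q^2 - 4.39374*q - 1.31*(5.16*q - 0.65)*(10.32*q - 1.3) - 12.84324)/(-2.58*q^2 + 0.65*q + 1.9)^3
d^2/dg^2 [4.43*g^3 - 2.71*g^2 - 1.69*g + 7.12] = 26.58*g - 5.42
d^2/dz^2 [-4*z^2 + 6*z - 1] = -8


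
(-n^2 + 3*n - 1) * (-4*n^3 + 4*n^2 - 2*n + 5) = 4*n^5 - 16*n^4 + 18*n^3 - 15*n^2 + 17*n - 5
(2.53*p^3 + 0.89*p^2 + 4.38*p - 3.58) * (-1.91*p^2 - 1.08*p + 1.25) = -4.8323*p^5 - 4.4323*p^4 - 6.1645*p^3 + 3.2199*p^2 + 9.3414*p - 4.475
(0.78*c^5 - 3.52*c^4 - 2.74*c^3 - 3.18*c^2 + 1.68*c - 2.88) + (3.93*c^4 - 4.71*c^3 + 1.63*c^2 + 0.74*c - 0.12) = 0.78*c^5 + 0.41*c^4 - 7.45*c^3 - 1.55*c^2 + 2.42*c - 3.0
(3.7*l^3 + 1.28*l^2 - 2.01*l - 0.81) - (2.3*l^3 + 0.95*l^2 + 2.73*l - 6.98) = 1.4*l^3 + 0.33*l^2 - 4.74*l + 6.17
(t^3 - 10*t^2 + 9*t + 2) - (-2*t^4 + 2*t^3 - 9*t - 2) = 2*t^4 - t^3 - 10*t^2 + 18*t + 4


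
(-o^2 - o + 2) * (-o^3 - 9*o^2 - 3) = o^5 + 10*o^4 + 7*o^3 - 15*o^2 + 3*o - 6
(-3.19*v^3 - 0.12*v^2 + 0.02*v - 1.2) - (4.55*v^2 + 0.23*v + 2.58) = -3.19*v^3 - 4.67*v^2 - 0.21*v - 3.78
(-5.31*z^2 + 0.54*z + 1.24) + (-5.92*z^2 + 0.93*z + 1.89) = -11.23*z^2 + 1.47*z + 3.13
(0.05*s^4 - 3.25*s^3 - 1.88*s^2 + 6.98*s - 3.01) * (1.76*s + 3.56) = 0.088*s^5 - 5.542*s^4 - 14.8788*s^3 + 5.592*s^2 + 19.5512*s - 10.7156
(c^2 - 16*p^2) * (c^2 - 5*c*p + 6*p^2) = c^4 - 5*c^3*p - 10*c^2*p^2 + 80*c*p^3 - 96*p^4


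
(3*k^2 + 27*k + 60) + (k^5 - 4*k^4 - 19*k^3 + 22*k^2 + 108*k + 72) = k^5 - 4*k^4 - 19*k^3 + 25*k^2 + 135*k + 132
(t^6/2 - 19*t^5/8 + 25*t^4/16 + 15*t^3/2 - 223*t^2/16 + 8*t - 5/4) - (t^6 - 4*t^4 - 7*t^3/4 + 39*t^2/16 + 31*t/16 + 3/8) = -t^6/2 - 19*t^5/8 + 89*t^4/16 + 37*t^3/4 - 131*t^2/8 + 97*t/16 - 13/8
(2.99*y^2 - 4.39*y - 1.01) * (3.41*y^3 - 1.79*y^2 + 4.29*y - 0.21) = 10.1959*y^5 - 20.322*y^4 + 17.2411*y^3 - 17.6531*y^2 - 3.411*y + 0.2121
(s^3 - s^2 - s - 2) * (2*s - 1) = 2*s^4 - 3*s^3 - s^2 - 3*s + 2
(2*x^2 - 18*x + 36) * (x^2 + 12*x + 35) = 2*x^4 + 6*x^3 - 110*x^2 - 198*x + 1260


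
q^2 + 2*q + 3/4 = (q + 1/2)*(q + 3/2)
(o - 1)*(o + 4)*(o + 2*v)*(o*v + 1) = o^4*v + 2*o^3*v^2 + 3*o^3*v + o^3 + 6*o^2*v^2 - 2*o^2*v + 3*o^2 - 8*o*v^2 + 6*o*v - 4*o - 8*v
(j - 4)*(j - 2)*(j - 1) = j^3 - 7*j^2 + 14*j - 8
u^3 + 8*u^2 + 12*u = u*(u + 2)*(u + 6)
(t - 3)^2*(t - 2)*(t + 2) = t^4 - 6*t^3 + 5*t^2 + 24*t - 36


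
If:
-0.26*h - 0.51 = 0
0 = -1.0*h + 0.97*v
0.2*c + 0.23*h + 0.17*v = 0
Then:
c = 3.97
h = -1.96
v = -2.02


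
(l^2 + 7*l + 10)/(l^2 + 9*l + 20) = (l + 2)/(l + 4)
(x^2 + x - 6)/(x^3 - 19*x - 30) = (x - 2)/(x^2 - 3*x - 10)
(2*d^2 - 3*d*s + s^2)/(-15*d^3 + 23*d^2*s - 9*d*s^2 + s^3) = (-2*d + s)/(15*d^2 - 8*d*s + s^2)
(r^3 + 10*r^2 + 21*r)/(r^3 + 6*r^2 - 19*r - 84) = r/(r - 4)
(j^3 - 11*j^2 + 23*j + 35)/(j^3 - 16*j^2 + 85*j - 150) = (j^2 - 6*j - 7)/(j^2 - 11*j + 30)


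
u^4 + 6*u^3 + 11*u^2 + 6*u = u*(u + 1)*(u + 2)*(u + 3)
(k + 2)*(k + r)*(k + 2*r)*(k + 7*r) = k^4 + 10*k^3*r + 2*k^3 + 23*k^2*r^2 + 20*k^2*r + 14*k*r^3 + 46*k*r^2 + 28*r^3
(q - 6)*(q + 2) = q^2 - 4*q - 12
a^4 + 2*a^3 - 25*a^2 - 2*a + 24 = (a - 4)*(a - 1)*(a + 1)*(a + 6)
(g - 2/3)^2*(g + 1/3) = g^3 - g^2 + 4/27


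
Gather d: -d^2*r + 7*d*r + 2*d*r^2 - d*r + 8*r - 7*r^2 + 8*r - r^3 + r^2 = -d^2*r + d*(2*r^2 + 6*r) - r^3 - 6*r^2 + 16*r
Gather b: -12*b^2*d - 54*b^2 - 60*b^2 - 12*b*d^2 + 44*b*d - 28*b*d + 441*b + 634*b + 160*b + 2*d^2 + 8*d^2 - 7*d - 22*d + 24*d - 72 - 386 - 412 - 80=b^2*(-12*d - 114) + b*(-12*d^2 + 16*d + 1235) + 10*d^2 - 5*d - 950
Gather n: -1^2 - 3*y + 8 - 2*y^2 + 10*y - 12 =-2*y^2 + 7*y - 5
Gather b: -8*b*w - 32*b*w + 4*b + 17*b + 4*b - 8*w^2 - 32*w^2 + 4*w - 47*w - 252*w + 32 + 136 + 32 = b*(25 - 40*w) - 40*w^2 - 295*w + 200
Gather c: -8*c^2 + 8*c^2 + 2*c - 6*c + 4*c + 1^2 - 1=0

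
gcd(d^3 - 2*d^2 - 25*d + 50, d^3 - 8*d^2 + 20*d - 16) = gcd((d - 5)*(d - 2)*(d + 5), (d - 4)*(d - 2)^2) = d - 2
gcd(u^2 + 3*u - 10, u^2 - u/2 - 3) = u - 2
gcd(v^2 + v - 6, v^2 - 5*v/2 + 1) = v - 2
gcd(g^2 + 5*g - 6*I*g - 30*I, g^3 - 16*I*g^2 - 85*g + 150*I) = g - 6*I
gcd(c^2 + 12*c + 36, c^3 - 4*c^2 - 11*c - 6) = 1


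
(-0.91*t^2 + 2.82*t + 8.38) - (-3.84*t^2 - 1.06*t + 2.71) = 2.93*t^2 + 3.88*t + 5.67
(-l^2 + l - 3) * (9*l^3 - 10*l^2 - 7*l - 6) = -9*l^5 + 19*l^4 - 30*l^3 + 29*l^2 + 15*l + 18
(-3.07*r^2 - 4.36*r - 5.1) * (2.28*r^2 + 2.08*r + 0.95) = -6.9996*r^4 - 16.3264*r^3 - 23.6133*r^2 - 14.75*r - 4.845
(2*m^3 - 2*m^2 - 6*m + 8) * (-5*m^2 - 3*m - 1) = -10*m^5 + 4*m^4 + 34*m^3 - 20*m^2 - 18*m - 8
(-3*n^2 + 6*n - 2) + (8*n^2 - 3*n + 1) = 5*n^2 + 3*n - 1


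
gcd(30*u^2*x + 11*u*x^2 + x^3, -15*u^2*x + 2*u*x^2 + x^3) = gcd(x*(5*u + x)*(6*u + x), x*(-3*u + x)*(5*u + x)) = 5*u*x + x^2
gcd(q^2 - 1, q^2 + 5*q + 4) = q + 1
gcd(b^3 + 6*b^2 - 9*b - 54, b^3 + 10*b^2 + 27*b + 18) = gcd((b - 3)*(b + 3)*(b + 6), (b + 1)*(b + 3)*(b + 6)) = b^2 + 9*b + 18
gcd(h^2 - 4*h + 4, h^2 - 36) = 1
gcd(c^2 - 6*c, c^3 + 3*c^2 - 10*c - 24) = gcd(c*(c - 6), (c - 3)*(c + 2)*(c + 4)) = 1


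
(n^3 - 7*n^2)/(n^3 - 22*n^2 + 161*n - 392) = n^2/(n^2 - 15*n + 56)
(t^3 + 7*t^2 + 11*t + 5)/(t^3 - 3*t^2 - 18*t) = (t^3 + 7*t^2 + 11*t + 5)/(t*(t^2 - 3*t - 18))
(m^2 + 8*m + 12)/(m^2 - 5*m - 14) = (m + 6)/(m - 7)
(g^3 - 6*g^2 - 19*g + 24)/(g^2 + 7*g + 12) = (g^2 - 9*g + 8)/(g + 4)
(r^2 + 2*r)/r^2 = (r + 2)/r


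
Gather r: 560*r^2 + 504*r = 560*r^2 + 504*r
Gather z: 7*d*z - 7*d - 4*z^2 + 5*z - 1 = -7*d - 4*z^2 + z*(7*d + 5) - 1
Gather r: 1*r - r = 0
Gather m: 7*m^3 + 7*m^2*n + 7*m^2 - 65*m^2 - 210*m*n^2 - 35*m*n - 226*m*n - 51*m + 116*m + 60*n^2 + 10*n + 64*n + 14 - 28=7*m^3 + m^2*(7*n - 58) + m*(-210*n^2 - 261*n + 65) + 60*n^2 + 74*n - 14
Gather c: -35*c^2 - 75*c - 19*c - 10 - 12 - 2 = -35*c^2 - 94*c - 24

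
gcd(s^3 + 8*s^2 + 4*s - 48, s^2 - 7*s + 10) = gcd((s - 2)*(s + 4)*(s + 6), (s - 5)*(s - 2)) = s - 2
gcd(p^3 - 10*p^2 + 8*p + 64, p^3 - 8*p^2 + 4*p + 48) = p^2 - 2*p - 8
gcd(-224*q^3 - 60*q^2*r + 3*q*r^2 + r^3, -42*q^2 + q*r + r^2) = 7*q + r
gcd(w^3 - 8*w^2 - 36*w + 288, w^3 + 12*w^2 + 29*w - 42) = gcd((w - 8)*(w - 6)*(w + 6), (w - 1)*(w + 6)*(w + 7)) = w + 6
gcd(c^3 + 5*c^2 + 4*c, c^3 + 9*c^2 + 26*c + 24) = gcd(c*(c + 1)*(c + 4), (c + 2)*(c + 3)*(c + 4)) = c + 4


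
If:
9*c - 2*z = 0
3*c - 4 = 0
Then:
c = 4/3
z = 6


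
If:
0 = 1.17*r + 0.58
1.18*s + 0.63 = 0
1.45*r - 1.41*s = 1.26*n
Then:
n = 0.03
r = -0.50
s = -0.53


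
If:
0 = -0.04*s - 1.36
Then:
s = -34.00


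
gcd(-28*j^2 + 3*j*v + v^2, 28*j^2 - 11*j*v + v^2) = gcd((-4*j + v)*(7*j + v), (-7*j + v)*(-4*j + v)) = -4*j + v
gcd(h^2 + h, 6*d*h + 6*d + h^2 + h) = h + 1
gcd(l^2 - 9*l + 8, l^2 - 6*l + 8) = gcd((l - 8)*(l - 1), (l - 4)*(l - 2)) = 1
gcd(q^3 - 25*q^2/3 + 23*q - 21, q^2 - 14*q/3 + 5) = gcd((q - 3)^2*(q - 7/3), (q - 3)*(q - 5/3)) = q - 3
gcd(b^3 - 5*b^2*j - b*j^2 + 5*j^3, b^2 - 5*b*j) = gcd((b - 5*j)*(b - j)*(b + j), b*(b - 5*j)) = b - 5*j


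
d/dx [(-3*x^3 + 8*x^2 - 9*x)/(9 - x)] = (6*x^3 - 89*x^2 + 144*x - 81)/(x^2 - 18*x + 81)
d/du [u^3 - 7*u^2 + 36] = u*(3*u - 14)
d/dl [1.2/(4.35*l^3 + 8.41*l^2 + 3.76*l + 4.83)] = (-15.66*l^2 - 20.184*l - 4.512)/(4.35*l^3 + 8.41*l^2 + 3.76*l + 4.83)^2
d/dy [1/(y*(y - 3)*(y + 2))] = (-y*(y - 3) - y*(y + 2) - (y - 3)*(y + 2))/(y^2*(y - 3)^2*(y + 2)^2)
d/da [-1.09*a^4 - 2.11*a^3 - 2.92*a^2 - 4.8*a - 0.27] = -4.36*a^3 - 6.33*a^2 - 5.84*a - 4.8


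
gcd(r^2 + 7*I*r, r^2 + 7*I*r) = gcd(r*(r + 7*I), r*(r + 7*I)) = r^2 + 7*I*r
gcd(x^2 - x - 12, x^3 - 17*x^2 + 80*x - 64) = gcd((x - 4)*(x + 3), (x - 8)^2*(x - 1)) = 1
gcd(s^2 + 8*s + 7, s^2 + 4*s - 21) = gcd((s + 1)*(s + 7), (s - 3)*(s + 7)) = s + 7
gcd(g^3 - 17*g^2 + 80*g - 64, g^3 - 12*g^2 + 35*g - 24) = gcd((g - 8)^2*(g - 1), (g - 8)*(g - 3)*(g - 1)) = g^2 - 9*g + 8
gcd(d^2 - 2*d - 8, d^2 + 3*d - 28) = d - 4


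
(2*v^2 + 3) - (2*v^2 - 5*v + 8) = 5*v - 5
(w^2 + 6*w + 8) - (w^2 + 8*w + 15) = -2*w - 7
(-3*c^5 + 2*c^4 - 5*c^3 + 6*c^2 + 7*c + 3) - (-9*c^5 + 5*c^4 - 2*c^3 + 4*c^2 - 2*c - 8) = 6*c^5 - 3*c^4 - 3*c^3 + 2*c^2 + 9*c + 11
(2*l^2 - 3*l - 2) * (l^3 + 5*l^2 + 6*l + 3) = 2*l^5 + 7*l^4 - 5*l^3 - 22*l^2 - 21*l - 6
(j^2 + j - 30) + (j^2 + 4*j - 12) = 2*j^2 + 5*j - 42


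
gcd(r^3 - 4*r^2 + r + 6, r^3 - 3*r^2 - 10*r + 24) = r - 2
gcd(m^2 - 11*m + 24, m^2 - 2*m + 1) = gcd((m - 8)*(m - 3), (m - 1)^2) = 1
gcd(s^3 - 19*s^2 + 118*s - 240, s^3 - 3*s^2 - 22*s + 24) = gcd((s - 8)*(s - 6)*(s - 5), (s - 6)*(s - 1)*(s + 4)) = s - 6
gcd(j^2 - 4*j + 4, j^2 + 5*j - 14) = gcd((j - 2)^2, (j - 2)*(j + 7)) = j - 2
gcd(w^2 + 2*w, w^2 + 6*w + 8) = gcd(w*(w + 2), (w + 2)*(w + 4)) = w + 2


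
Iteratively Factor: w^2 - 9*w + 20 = (w - 4)*(w - 5)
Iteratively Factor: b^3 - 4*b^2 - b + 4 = (b + 1)*(b^2 - 5*b + 4) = (b - 1)*(b + 1)*(b - 4)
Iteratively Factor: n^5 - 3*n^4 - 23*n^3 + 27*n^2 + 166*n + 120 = (n - 5)*(n^4 + 2*n^3 - 13*n^2 - 38*n - 24) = (n - 5)*(n - 4)*(n^3 + 6*n^2 + 11*n + 6) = (n - 5)*(n - 4)*(n + 2)*(n^2 + 4*n + 3) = (n - 5)*(n - 4)*(n + 1)*(n + 2)*(n + 3)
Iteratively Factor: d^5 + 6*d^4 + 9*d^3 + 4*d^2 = (d + 1)*(d^4 + 5*d^3 + 4*d^2) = d*(d + 1)*(d^3 + 5*d^2 + 4*d) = d^2*(d + 1)*(d^2 + 5*d + 4) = d^2*(d + 1)*(d + 4)*(d + 1)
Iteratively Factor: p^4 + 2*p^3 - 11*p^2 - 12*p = (p)*(p^3 + 2*p^2 - 11*p - 12) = p*(p - 3)*(p^2 + 5*p + 4) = p*(p - 3)*(p + 4)*(p + 1)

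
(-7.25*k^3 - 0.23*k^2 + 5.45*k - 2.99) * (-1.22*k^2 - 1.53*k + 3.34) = 8.845*k^5 + 11.3731*k^4 - 30.5121*k^3 - 5.4589*k^2 + 22.7777*k - 9.9866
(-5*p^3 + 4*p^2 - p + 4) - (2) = -5*p^3 + 4*p^2 - p + 2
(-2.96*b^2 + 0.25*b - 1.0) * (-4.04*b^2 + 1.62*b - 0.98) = 11.9584*b^4 - 5.8052*b^3 + 7.3458*b^2 - 1.865*b + 0.98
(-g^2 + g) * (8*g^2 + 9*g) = -8*g^4 - g^3 + 9*g^2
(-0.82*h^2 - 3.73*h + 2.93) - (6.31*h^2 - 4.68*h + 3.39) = -7.13*h^2 + 0.95*h - 0.46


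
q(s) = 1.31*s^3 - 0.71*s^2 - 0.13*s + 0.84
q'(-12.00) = 582.83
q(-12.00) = -2363.52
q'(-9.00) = 330.98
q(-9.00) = -1010.49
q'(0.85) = 1.50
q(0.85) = 1.02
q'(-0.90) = 4.33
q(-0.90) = -0.57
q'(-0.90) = 4.33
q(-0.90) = -0.57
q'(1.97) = 12.32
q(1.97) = 7.84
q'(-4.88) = 100.39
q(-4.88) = -167.67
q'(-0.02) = -0.10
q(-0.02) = 0.84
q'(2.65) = 23.71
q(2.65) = 19.89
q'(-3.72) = 59.54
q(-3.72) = -75.94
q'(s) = 3.93*s^2 - 1.42*s - 0.13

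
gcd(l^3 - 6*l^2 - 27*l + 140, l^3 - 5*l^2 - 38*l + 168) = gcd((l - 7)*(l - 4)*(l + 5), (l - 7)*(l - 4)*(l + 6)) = l^2 - 11*l + 28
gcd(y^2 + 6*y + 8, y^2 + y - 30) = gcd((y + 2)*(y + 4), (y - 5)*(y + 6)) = 1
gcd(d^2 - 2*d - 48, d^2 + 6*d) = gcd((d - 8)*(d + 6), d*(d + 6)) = d + 6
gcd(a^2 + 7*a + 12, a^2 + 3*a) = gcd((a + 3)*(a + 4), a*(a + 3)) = a + 3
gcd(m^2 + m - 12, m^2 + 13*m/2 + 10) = m + 4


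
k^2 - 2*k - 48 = (k - 8)*(k + 6)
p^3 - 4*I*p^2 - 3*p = p*(p - 3*I)*(p - I)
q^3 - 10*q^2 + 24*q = q*(q - 6)*(q - 4)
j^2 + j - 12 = (j - 3)*(j + 4)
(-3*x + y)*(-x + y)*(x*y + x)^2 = 3*x^4*y^2 + 6*x^4*y + 3*x^4 - 4*x^3*y^3 - 8*x^3*y^2 - 4*x^3*y + x^2*y^4 + 2*x^2*y^3 + x^2*y^2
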